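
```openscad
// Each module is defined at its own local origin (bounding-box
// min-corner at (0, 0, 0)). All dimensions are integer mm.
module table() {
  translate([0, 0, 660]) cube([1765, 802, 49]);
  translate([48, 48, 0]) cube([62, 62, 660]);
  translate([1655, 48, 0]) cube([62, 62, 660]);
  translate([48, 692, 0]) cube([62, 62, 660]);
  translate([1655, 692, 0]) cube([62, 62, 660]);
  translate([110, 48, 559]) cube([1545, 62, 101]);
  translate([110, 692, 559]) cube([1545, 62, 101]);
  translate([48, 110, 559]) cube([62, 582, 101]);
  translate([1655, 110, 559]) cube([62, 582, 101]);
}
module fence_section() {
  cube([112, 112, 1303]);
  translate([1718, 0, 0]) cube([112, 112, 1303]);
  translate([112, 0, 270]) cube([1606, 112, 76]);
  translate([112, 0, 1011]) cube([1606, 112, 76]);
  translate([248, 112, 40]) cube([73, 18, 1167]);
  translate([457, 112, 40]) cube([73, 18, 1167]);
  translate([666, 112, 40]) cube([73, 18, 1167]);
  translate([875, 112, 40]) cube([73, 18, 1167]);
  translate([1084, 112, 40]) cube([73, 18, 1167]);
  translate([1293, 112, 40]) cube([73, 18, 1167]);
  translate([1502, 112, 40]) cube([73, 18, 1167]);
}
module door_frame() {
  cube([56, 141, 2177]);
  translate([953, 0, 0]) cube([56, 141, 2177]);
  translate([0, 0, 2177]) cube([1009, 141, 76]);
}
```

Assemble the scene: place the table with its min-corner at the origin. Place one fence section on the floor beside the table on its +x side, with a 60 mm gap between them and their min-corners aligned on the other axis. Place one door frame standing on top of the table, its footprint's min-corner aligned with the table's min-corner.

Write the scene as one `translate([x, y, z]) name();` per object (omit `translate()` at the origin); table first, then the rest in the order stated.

table();
translate([1825, 0, 0]) fence_section();
translate([0, 0, 709]) door_frame();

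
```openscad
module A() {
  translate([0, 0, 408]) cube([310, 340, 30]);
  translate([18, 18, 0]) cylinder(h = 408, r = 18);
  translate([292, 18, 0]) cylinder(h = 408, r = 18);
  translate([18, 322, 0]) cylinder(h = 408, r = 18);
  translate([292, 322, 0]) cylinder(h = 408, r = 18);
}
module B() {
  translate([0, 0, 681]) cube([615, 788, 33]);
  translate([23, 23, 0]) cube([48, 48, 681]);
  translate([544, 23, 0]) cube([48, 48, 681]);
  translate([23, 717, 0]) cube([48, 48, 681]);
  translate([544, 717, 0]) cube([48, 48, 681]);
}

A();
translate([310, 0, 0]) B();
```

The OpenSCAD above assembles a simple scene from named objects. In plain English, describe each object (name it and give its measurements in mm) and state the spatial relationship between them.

A is a simple wooden stool: a rectangular seat 310 mm (x) by 340 mm (y), 30 mm thick, top face at z = 438 mm, on four round legs, each 36 mm in diameter. The legs rest on z = 0, each leg's axis is inset half a diameter from the nearest pair of seat edges (so the leg's bounding box is flush with the corner).

B is a table: top 615 mm (x) × 788 mm (y), 33 mm thick, upper face at z = 714 mm, on four 48×48 mm square legs, each inset 23 mm from the nearest pair of top edges, running from z = 0 to the bottom of the top.

The table is against the stool's +x side, with their −y faces flush.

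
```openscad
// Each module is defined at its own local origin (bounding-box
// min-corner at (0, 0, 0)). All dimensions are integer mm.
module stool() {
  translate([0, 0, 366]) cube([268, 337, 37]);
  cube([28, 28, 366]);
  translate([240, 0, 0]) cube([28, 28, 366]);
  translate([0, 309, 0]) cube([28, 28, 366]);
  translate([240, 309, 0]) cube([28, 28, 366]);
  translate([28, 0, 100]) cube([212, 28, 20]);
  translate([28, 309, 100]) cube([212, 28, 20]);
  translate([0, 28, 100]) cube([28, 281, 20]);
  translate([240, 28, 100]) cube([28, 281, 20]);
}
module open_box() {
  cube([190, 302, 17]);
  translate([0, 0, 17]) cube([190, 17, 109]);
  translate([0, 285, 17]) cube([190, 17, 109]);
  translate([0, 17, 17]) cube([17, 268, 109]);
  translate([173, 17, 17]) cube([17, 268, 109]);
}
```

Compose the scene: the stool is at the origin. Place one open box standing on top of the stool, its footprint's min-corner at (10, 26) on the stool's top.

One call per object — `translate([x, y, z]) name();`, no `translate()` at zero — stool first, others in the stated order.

stool();
translate([10, 26, 403]) open_box();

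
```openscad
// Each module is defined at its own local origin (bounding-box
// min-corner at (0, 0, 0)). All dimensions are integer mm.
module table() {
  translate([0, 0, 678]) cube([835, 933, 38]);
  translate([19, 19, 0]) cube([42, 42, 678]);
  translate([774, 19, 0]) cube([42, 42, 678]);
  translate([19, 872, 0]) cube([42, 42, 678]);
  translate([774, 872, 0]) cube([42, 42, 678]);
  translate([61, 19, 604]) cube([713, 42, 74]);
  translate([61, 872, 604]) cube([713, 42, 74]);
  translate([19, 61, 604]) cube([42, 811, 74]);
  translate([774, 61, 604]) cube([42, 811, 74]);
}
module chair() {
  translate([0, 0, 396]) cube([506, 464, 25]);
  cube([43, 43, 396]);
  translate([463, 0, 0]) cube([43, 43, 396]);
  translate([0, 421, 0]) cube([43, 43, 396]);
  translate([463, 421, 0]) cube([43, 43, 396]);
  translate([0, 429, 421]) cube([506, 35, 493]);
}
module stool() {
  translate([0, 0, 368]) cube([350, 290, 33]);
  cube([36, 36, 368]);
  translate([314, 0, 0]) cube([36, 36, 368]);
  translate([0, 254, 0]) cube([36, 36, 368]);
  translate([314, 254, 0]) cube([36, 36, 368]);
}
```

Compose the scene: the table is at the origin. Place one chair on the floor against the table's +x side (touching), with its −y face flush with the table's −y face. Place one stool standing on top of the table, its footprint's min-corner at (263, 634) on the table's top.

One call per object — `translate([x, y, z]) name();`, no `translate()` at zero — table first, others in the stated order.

table();
translate([835, 0, 0]) chair();
translate([263, 634, 716]) stool();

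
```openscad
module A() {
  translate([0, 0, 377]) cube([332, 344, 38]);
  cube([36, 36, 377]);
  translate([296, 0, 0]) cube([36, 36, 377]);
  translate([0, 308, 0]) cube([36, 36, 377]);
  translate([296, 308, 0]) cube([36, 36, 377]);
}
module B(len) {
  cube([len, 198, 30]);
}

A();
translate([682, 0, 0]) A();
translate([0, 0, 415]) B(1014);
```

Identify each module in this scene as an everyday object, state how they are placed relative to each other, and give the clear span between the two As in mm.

Second stool starts at x = 682; first ends at x = 332; clear span = 682 − 332 = 350 mm.

A is a stool. B is a beam. A beam spans the tops of two stools. The clear span between the two stools is 350 mm.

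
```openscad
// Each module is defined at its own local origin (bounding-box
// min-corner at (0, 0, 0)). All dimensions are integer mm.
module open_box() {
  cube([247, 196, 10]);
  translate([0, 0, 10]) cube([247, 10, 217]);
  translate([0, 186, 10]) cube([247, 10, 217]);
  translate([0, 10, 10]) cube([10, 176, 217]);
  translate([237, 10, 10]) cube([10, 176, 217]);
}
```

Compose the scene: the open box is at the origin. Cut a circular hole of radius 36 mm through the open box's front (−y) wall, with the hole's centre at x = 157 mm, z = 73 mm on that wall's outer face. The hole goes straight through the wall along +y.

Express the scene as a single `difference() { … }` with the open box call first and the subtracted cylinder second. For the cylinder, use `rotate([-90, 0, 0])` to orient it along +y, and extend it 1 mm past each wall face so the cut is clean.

difference() {
  open_box();
  translate([157, -1, 73]) rotate([-90, 0, 0]) cylinder(h = 12, r = 36);
}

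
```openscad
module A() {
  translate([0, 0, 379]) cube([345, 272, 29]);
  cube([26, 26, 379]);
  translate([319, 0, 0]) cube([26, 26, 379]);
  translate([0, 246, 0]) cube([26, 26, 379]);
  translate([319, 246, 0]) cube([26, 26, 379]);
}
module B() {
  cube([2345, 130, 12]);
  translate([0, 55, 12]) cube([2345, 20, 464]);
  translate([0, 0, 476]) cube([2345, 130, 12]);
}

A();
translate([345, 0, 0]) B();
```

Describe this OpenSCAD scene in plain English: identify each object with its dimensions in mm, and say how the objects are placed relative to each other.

A is a simple wooden stool: a rectangular seat 345 mm (x) by 272 mm (y), 29 mm thick, top face at z = 408 mm, on four square legs, each 26×26 mm in cross-section. The legs rest on z = 0, each flush with a corner of the seat.

B is an I-beam lying along x, 2345 mm long. Overall section height 488 mm. Two flanges 130 mm wide (y) and 12 mm thick, one on the floor and one at the top; a web 20 mm thick runs between them, centred on the flange width.

The I-beam is against the stool's +x side, with their −y faces flush.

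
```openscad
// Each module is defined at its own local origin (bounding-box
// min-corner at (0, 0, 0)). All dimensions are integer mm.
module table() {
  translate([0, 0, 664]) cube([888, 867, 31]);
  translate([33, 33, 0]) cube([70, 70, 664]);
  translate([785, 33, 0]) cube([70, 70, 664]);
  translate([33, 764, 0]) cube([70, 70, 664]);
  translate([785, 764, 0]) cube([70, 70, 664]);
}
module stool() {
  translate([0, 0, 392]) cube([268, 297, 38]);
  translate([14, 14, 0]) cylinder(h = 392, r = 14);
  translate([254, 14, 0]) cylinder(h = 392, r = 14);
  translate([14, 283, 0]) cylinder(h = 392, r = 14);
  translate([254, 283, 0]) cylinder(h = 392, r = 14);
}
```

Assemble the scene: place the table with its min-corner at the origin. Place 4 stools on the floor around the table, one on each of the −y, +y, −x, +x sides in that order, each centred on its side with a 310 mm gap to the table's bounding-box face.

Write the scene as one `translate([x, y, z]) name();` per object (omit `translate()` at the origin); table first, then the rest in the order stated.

table();
translate([310, -607, 0]) stool();
translate([310, 1177, 0]) stool();
translate([-578, 285, 0]) stool();
translate([1198, 285, 0]) stool();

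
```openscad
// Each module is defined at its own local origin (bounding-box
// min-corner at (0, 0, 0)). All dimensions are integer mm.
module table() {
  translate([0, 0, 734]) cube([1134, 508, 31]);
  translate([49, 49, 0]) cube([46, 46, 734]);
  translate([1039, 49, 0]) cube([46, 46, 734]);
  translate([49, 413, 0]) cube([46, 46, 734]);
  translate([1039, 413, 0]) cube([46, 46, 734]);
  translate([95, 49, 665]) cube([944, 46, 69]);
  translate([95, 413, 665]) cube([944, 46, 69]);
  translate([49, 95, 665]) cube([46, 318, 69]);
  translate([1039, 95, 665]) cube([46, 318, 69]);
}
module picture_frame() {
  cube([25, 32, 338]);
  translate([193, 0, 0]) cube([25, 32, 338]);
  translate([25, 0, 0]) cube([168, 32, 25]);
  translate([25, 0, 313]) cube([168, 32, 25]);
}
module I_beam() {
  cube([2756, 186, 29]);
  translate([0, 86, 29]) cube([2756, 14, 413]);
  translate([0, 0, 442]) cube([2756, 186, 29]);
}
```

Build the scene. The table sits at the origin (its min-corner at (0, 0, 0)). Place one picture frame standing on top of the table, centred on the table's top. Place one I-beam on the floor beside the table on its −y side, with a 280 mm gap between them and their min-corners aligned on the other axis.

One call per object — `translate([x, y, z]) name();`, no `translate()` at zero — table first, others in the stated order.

table();
translate([458, 238, 765]) picture_frame();
translate([0, -466, 0]) I_beam();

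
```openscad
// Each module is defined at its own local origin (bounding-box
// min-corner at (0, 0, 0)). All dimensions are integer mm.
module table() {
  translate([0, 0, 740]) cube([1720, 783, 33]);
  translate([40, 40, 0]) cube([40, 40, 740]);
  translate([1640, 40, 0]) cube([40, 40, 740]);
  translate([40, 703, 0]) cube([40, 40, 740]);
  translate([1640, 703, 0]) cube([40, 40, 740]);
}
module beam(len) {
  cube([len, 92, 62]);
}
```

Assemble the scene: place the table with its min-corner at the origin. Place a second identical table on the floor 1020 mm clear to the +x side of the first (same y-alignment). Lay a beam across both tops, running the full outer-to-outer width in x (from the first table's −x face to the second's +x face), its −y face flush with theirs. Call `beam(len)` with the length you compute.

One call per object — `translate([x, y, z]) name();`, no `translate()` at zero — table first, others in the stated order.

table();
translate([2740, 0, 0]) table();
translate([0, 0, 773]) beam(4460);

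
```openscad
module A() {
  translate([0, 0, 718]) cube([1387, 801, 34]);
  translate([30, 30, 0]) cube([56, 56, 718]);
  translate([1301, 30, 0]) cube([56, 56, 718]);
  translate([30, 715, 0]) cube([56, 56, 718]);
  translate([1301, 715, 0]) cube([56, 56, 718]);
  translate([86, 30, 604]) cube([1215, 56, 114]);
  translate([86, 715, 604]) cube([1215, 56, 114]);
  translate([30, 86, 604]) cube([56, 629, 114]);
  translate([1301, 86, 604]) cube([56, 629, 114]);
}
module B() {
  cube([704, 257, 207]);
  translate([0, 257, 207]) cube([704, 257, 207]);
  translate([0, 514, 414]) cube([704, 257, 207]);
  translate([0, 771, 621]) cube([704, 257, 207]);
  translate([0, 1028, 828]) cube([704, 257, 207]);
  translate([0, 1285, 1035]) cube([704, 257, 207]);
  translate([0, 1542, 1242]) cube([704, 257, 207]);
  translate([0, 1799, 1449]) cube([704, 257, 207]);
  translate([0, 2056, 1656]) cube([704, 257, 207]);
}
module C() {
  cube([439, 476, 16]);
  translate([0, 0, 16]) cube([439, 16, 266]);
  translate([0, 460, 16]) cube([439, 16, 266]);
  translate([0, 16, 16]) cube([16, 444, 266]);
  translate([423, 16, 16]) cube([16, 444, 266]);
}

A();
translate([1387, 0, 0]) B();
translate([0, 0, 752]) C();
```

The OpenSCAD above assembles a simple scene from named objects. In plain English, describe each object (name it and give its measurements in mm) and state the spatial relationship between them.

A is a rectangular dining table. The top is 1387×801×34 mm with its upper surface at z = 752 mm. It stands on four 56×56 mm square legs, each inset 30 mm from the nearest pair of top edges, running from the floor to the underside of the top. Four apron rails, 56 mm thick and 114 mm tall, run between adjacent legs with their top edges flush with the underside of the top and their outer faces flush with the legs' outer faces.

B is a run of 9 identical solid stair steps. Each tread is 704×257 mm and each step block is 207 mm high. Step 1 rests on the floor; step k is offset from step 1 by (k−1)×257 mm in y and (k−1)×207 mm in z.

C is an open storage box with external size 439×476×282 mm and wall thickness 16 mm (the base is also 16 mm thick). The base covers the whole footprint; the four walls stand on the base, with the y-facing walls full-width and the x-facing walls fitting between their inner faces.

The staircase is against the table's +x side, with their −y faces flush. The open box is on top of the table.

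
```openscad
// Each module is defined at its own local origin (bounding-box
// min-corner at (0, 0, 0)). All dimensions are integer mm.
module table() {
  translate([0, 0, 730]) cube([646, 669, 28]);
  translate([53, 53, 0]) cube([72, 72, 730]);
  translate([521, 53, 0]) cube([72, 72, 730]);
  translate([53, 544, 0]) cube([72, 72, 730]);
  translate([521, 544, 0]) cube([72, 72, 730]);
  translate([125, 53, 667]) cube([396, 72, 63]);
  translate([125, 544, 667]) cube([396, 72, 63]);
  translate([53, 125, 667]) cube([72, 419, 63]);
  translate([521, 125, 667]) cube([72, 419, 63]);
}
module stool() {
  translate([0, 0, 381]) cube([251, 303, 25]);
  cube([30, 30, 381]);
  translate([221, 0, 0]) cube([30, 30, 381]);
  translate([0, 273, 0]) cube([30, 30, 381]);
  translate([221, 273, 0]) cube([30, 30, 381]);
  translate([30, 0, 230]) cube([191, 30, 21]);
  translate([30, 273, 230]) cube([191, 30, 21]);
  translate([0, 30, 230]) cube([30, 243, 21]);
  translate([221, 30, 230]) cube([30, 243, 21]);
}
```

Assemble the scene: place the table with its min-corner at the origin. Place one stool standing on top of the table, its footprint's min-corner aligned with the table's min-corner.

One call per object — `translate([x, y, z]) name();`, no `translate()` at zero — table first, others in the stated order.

table();
translate([0, 0, 758]) stool();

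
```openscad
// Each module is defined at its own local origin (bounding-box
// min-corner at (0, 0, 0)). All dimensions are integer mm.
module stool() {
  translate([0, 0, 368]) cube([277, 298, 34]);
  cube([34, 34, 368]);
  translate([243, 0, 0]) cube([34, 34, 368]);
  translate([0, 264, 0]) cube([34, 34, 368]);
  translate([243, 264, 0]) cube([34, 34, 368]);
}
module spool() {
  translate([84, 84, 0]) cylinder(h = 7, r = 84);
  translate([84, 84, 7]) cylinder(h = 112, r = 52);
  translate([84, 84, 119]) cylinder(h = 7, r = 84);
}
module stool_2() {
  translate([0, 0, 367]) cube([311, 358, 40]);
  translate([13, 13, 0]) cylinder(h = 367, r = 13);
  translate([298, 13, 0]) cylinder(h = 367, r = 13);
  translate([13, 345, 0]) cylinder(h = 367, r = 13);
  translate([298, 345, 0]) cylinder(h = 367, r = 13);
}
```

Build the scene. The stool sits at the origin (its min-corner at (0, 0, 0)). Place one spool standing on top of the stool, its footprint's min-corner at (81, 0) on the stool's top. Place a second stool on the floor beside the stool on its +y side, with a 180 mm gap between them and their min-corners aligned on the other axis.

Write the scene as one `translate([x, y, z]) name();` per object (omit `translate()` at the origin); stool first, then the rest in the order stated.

stool();
translate([81, 0, 402]) spool();
translate([0, 478, 0]) stool_2();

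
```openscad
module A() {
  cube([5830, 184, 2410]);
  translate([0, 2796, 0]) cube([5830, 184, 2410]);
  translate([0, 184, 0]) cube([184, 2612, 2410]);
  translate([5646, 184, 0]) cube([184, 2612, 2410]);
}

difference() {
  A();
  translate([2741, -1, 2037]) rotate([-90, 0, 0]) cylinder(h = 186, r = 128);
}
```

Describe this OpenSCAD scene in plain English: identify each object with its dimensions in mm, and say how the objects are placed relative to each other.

A is a box-shaped house frame (walls only): outside footprint 5830×2980 mm, wall height 2410 mm, wall thickness 184 mm. The two y-facing walls run the full x-width; the two x-facing walls fit between the inner faces of the y-facing walls.

The house frame has a circular hole of radius 128 mm through its front wall, centred at (x = 2741, z = 2037).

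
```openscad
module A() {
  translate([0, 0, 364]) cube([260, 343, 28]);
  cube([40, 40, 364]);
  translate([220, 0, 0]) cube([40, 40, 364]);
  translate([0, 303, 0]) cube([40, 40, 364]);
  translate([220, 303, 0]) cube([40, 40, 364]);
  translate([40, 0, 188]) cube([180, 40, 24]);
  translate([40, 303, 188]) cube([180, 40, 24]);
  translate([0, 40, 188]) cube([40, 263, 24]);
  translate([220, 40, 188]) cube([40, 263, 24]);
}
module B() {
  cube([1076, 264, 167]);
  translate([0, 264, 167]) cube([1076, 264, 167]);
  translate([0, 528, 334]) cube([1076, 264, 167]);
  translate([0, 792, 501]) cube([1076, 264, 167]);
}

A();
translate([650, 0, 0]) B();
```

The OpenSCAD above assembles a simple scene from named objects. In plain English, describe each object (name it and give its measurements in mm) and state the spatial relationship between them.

A is a four-legged stool. The seat is a 260×343×28 mm slab whose top surface is at z = 392 mm; four square legs, each 40×40 mm in cross-section, run from the floor (z = 0) to the underside of the seat, each flush with a corner of the seat. Four stretchers, 40 mm wide and 24 mm tall, connect adjacent legs with their undersides at z = 188 mm, each running between the inner faces of the legs it joins and aligned with the legs' outer faces on the other axis.

B is a run of 4 identical solid stair steps. Each tread is 1076×264 mm and each step block is 167 mm high. Step 1 rests on the floor; step k is offset from step 1 by (k−1)×264 mm in y and (k−1)×167 mm in z.

The staircase is on the floor beside the stool on its +x side.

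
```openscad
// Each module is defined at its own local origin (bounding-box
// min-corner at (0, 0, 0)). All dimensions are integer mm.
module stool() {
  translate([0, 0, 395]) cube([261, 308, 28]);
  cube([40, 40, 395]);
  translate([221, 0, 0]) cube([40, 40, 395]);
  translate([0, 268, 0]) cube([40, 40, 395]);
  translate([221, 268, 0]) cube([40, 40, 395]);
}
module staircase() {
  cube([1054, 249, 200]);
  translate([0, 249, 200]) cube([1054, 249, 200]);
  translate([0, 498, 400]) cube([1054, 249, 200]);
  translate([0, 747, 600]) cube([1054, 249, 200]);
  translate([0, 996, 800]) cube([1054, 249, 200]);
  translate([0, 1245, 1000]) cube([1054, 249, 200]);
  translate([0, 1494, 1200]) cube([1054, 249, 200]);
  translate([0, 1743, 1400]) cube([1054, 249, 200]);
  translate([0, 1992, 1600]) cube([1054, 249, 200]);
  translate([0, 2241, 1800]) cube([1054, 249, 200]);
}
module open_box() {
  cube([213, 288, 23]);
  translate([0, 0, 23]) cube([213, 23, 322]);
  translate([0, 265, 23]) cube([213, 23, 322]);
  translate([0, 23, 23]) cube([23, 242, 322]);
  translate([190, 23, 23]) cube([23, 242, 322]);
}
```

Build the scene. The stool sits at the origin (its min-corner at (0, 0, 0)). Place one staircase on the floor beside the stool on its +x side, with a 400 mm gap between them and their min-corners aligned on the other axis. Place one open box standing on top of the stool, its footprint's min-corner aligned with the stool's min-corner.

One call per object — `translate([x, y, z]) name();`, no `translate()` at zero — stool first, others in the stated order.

stool();
translate([661, 0, 0]) staircase();
translate([0, 0, 423]) open_box();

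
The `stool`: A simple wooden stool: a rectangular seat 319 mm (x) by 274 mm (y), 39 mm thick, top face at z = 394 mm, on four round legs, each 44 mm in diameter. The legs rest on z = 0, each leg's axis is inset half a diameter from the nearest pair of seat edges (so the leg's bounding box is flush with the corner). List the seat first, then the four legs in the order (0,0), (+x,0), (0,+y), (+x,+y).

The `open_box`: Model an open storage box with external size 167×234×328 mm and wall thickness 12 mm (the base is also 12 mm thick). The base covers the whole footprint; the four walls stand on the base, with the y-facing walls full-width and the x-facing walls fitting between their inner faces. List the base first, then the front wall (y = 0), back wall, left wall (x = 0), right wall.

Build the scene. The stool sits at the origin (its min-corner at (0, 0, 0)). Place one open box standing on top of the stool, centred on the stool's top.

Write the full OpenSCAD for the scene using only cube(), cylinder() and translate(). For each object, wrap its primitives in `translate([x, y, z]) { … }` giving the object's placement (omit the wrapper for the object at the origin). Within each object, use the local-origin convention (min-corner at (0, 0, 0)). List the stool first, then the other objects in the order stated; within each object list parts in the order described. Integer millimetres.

translate([0, 0, 355]) cube([319, 274, 39]);
translate([22, 22, 0]) cylinder(h = 355, r = 22);
translate([297, 22, 0]) cylinder(h = 355, r = 22);
translate([22, 252, 0]) cylinder(h = 355, r = 22);
translate([297, 252, 0]) cylinder(h = 355, r = 22);
translate([76, 20, 394]) {
  cube([167, 234, 12]);
  translate([0, 0, 12]) cube([167, 12, 316]);
  translate([0, 222, 12]) cube([167, 12, 316]);
  translate([0, 12, 12]) cube([12, 210, 316]);
  translate([155, 12, 12]) cube([12, 210, 316]);
}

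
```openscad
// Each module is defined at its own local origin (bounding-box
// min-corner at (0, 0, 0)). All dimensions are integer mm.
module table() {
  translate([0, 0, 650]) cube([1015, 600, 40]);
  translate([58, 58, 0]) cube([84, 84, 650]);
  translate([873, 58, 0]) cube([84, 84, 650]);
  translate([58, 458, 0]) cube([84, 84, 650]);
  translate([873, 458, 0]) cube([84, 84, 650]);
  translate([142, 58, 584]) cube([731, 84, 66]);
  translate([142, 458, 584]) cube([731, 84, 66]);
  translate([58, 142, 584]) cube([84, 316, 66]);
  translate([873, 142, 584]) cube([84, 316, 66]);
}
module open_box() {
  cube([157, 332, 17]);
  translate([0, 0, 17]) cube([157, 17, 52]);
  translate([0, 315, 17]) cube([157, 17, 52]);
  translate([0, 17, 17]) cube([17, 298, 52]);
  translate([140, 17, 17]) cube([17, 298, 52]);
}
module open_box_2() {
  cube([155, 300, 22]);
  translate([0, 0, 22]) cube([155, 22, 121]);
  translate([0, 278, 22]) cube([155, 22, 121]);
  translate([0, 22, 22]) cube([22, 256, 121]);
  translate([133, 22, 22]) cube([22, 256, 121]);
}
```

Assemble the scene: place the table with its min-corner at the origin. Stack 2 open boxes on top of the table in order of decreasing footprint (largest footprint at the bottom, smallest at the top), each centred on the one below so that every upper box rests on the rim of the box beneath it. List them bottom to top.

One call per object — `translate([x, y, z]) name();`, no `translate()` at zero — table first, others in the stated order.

table();
translate([429, 134, 690]) open_box();
translate([430, 150, 759]) open_box_2();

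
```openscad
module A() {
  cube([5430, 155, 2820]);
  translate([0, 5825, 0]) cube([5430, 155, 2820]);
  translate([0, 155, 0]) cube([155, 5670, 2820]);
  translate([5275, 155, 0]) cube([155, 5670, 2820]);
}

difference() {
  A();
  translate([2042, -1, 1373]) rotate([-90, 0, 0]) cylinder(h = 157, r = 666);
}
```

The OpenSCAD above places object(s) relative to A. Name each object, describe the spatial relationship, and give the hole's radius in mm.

A is a house frame. The house frame has a circular hole through its front wall. The hole's radius is 666 mm.

The subtracted cylinder has r = 666 mm.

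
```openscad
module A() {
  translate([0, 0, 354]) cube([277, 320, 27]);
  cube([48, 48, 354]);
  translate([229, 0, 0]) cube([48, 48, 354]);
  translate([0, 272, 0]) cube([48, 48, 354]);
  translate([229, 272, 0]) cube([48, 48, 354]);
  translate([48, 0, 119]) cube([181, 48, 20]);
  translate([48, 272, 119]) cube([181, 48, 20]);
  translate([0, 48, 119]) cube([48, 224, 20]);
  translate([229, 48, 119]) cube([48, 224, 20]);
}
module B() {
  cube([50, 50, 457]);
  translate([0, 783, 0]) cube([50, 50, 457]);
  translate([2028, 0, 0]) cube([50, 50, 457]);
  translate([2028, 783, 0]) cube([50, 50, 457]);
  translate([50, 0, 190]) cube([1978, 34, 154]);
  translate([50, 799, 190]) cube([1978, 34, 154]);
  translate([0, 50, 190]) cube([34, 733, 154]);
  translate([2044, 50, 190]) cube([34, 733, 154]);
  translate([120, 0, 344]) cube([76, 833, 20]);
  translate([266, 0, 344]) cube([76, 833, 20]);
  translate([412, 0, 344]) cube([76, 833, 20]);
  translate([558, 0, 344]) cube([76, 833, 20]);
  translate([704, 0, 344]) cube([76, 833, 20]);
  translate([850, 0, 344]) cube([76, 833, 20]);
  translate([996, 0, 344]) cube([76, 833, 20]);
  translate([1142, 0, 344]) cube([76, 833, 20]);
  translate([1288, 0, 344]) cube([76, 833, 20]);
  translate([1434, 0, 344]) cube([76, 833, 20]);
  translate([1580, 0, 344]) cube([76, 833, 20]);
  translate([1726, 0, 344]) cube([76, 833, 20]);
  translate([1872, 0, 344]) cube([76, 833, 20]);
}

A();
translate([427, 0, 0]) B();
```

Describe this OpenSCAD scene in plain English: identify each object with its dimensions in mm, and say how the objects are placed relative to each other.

A is a four-legged stool. The seat is 277×320 mm, 27 mm thick, top at z = 381 mm. It stands on four square legs, each 48×48 mm in cross-section, from z = 0 to the seat underside, each flush with a corner of the seat. Four stretchers, 48 mm wide and 20 mm tall, connect adjacent legs with their undersides at z = 119 mm, each running between the inner faces of the legs it joins and aligned with the legs' outer faces on the other axis.

B is a bed frame 2078 mm long (x) by 833 mm wide (y). Four 50×50 mm corner posts, 457 mm tall, at the corners of the footprint. Four rails of 34 mm thickness and 154 mm height run between adjacent posts with their undersides at z = 190 mm, their outer faces flush with the outside of the frame (the two x-running rails run between the posts' inner faces; the two y-running rails run between the posts' inner faces). 13 slats, each 76 mm wide (x) and 20 mm thick, lie across the top of the two x-running rails, running the full 833 mm width of the frame in y; the slats are evenly spaced along x between the inner faces of the end posts with equal gaps (rounded down to the nearest mm) at the −x end and between each pair — any rounding remainder accumulates at the +x end.

The bed frame is on the floor beside the stool on its +x side.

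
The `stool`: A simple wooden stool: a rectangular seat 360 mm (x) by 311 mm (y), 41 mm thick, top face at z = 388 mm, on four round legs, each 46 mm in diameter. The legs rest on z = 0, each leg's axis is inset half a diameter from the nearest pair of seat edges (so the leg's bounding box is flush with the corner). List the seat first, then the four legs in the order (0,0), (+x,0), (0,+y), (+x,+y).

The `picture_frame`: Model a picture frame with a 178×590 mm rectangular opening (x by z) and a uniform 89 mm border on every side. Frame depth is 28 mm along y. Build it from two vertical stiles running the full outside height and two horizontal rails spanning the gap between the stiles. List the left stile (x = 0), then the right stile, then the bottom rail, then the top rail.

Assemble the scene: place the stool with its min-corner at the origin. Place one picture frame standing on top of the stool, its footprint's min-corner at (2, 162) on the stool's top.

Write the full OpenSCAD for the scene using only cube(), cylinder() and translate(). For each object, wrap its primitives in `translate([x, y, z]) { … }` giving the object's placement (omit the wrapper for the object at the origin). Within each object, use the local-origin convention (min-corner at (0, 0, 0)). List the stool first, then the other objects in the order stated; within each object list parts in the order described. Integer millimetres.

translate([0, 0, 347]) cube([360, 311, 41]);
translate([23, 23, 0]) cylinder(h = 347, r = 23);
translate([337, 23, 0]) cylinder(h = 347, r = 23);
translate([23, 288, 0]) cylinder(h = 347, r = 23);
translate([337, 288, 0]) cylinder(h = 347, r = 23);
translate([2, 162, 388]) {
  cube([89, 28, 768]);
  translate([267, 0, 0]) cube([89, 28, 768]);
  translate([89, 0, 0]) cube([178, 28, 89]);
  translate([89, 0, 679]) cube([178, 28, 89]);
}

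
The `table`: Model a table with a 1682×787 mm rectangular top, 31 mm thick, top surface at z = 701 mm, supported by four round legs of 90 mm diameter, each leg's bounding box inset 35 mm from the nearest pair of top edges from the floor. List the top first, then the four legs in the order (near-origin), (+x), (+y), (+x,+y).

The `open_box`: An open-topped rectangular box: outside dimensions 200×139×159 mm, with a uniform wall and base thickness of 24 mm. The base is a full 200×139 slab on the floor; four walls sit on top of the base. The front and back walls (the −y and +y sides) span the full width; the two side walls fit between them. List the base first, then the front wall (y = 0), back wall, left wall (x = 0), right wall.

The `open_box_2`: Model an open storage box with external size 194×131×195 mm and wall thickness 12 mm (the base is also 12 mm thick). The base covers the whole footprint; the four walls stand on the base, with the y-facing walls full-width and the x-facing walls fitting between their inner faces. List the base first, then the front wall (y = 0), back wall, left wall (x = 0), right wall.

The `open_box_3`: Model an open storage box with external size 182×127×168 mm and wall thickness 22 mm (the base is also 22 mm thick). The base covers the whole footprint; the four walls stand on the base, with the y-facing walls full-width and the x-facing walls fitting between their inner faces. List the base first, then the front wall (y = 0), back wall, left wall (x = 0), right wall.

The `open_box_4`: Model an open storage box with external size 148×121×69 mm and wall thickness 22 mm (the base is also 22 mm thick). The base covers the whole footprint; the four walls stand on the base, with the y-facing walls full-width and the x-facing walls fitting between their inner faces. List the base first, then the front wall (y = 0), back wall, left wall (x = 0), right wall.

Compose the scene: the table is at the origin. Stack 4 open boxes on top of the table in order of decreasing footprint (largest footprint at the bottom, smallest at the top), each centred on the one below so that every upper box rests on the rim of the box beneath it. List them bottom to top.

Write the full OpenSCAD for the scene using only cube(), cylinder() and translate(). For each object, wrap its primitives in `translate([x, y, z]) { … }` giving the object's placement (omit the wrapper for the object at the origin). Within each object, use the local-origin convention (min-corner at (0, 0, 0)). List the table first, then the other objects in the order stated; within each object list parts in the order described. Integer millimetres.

translate([0, 0, 670]) cube([1682, 787, 31]);
translate([80, 80, 0]) cylinder(h = 670, r = 45);
translate([1602, 80, 0]) cylinder(h = 670, r = 45);
translate([80, 707, 0]) cylinder(h = 670, r = 45);
translate([1602, 707, 0]) cylinder(h = 670, r = 45);
translate([741, 324, 701]) {
  cube([200, 139, 24]);
  translate([0, 0, 24]) cube([200, 24, 135]);
  translate([0, 115, 24]) cube([200, 24, 135]);
  translate([0, 24, 24]) cube([24, 91, 135]);
  translate([176, 24, 24]) cube([24, 91, 135]);
}
translate([744, 328, 860]) {
  cube([194, 131, 12]);
  translate([0, 0, 12]) cube([194, 12, 183]);
  translate([0, 119, 12]) cube([194, 12, 183]);
  translate([0, 12, 12]) cube([12, 107, 183]);
  translate([182, 12, 12]) cube([12, 107, 183]);
}
translate([750, 330, 1055]) {
  cube([182, 127, 22]);
  translate([0, 0, 22]) cube([182, 22, 146]);
  translate([0, 105, 22]) cube([182, 22, 146]);
  translate([0, 22, 22]) cube([22, 83, 146]);
  translate([160, 22, 22]) cube([22, 83, 146]);
}
translate([767, 333, 1223]) {
  cube([148, 121, 22]);
  translate([0, 0, 22]) cube([148, 22, 47]);
  translate([0, 99, 22]) cube([148, 22, 47]);
  translate([0, 22, 22]) cube([22, 77, 47]);
  translate([126, 22, 22]) cube([22, 77, 47]);
}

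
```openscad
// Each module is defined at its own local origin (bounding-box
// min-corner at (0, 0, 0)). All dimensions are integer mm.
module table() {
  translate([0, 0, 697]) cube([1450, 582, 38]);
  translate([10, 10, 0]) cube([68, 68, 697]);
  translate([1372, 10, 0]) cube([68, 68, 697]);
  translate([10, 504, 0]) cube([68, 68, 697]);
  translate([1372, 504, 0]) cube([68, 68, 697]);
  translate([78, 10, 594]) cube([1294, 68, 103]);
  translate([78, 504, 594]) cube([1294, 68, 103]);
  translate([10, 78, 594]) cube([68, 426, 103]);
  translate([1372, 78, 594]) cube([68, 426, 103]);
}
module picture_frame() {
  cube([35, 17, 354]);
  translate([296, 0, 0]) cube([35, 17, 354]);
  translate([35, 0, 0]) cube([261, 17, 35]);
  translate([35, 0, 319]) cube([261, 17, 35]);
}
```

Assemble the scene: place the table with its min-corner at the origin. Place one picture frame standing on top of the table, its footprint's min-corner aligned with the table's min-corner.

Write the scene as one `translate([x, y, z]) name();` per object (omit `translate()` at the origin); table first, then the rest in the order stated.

table();
translate([0, 0, 735]) picture_frame();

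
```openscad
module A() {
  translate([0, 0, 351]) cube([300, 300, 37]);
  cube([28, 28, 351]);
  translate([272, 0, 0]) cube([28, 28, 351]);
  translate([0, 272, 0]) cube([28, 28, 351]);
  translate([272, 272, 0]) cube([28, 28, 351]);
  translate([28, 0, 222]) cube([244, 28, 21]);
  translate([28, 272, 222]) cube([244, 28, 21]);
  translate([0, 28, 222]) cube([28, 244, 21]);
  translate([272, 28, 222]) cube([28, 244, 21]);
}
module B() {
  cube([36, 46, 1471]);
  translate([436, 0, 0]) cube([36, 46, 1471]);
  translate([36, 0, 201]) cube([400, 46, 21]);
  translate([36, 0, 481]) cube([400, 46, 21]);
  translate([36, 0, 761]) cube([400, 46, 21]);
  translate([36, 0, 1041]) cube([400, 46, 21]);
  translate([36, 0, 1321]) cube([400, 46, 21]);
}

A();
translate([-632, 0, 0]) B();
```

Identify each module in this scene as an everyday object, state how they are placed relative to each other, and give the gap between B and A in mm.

The ladder's nearest face is 160 mm from the stool's −x face.

A is a stool. B is a ladder. The ladder is on the floor beside the stool on its −x side. The gap between the ladder and the stool is 160 mm.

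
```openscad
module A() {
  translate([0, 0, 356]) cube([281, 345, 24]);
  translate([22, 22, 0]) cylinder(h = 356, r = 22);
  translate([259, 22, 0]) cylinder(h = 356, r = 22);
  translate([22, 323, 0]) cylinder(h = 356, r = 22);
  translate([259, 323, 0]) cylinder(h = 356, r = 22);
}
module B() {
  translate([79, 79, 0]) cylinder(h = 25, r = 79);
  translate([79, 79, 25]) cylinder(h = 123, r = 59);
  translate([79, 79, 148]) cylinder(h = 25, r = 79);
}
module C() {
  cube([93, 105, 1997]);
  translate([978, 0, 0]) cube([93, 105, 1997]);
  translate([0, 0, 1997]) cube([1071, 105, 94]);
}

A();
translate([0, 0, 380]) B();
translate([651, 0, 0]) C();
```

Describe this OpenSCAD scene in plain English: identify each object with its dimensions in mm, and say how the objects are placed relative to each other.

A is a four-legged stool. The seat is 281×345 mm, 24 mm thick, top at z = 380 mm. It stands on four round legs, each 44 mm in diameter, from z = 0 to the seat underside, each leg's axis is inset half a diameter from the nearest pair of seat edges (so the leg's bounding box is flush with the corner).

B is a spool: two coaxial disc flanges of radius 79 mm and thickness 25 mm, joined by a core cylinder of radius 59 mm and height 123 mm. The lower flange rests on z = 0 and the three cylinders share a vertical axis.

C is a rectangular door frame: two vertical jambs of 93×105 mm section, 1997 mm tall, with a clear opening 885 mm wide between their inner faces. A header 94 mm tall and 105 mm deep lies on top of the jambs and spans the full outside width.

The spool is on top of the stool. The door frame is on the floor beside the stool on its +x side.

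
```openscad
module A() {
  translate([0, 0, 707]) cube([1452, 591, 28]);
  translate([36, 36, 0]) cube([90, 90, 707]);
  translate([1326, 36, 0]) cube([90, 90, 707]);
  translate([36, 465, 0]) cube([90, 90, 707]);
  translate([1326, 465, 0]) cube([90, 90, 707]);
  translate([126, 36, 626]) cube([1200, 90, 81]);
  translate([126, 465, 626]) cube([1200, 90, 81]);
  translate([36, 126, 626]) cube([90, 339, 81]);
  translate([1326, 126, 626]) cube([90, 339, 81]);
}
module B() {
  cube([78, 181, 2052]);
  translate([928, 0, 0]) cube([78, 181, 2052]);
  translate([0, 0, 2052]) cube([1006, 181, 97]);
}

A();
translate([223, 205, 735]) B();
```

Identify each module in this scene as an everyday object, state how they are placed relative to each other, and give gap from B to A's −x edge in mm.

The door frame's min-x is at 223; the table's min-x is 0; gap = 223 mm.

A is a table. B is a door frame. The door frame is on top of the table, centred. The gap from the door frame to the table's −x edge is 223 mm.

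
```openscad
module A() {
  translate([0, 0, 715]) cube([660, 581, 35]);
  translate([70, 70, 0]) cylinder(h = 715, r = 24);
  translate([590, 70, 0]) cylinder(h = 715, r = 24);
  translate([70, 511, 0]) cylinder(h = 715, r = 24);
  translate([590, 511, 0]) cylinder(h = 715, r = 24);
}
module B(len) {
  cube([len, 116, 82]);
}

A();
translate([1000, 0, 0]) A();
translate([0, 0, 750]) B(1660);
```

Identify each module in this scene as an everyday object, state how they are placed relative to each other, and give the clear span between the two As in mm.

Second table starts at x = 1000; first ends at x = 660; clear span = 1000 − 660 = 340 mm.

A is a table. B is a beam. A beam spans the tops of two tables. The clear span between the two tables is 340 mm.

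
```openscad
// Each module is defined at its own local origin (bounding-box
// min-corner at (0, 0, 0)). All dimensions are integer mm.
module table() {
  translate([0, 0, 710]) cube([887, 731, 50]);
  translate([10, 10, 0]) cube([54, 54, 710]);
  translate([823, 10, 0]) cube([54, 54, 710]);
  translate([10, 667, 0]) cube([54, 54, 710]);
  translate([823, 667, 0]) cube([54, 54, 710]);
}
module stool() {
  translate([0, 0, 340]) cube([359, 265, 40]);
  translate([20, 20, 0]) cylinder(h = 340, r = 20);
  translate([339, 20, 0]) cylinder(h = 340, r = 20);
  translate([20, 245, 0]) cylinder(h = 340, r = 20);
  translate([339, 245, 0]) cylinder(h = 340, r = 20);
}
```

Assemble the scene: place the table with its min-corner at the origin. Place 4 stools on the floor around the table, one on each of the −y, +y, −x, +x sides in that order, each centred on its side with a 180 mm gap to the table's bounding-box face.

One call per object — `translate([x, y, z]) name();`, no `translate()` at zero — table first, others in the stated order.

table();
translate([264, -445, 0]) stool();
translate([264, 911, 0]) stool();
translate([-539, 233, 0]) stool();
translate([1067, 233, 0]) stool();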